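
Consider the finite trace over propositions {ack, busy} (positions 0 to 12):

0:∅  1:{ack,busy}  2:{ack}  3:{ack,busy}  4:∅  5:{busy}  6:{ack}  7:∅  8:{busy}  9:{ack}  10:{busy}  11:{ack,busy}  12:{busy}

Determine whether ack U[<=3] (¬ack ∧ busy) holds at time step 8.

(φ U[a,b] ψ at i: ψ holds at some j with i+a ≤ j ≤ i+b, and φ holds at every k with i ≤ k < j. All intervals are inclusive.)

Need some j in [8,11] with (¬ack ∧ busy), and ack at every k in [8,j-1].
  j=8: (¬ack ∧ busy) holds; no prefix to check → satisfied.

Holds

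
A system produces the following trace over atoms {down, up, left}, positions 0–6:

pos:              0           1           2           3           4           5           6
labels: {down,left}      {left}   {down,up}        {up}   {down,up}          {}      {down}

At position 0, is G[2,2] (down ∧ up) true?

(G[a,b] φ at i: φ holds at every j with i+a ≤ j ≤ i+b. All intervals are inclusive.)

Yes

Check (down ∧ up) at every j in [2,2]:
  j=2: true
All positions satisfy it → formula holds.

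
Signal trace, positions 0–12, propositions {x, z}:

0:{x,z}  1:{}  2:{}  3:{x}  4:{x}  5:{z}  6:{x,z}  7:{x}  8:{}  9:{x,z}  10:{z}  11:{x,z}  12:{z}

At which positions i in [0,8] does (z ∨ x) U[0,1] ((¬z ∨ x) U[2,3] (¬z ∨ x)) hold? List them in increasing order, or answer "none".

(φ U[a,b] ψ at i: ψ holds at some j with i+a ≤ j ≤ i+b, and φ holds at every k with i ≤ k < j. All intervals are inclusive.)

Evaluate at each i in [0,8]:
  i=0: ✓ (rhs at j=0)
  i=1: ✓ (rhs at j=1)
  i=2: ✓ (rhs at j=2)
  i=3: ✗ (no rhs in [3,4])
  i=4: ✗ (no rhs in [4,5])
  i=5: ✓ (rhs at j=6; lhs holds on [5,5])
  i=6: ✓ (rhs at j=6)
  i=7: ✓ (rhs at j=7)
  i=8: ✗ (no rhs in [8,9])

0, 1, 2, 5, 6, 7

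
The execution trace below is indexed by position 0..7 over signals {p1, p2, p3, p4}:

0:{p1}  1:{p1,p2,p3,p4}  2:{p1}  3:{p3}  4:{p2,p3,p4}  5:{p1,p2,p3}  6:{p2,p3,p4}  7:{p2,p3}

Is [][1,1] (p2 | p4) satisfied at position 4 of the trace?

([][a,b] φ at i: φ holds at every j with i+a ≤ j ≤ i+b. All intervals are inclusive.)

Yes

Check (p2 | p4) at every j in [5,5]:
  j=5: true
All positions satisfy it → formula holds.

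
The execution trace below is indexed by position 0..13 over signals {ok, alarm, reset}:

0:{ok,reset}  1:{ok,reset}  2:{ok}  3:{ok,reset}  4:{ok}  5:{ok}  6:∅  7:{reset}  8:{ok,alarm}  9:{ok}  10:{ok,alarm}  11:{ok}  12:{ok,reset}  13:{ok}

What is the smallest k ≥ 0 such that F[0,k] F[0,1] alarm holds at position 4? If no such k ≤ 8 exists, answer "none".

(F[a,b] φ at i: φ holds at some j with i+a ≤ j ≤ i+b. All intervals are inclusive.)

3

Scan j = 4,5,… for F[0,1] alarm:
  j=4: fails
  j=5: fails
  j=6: fails
  j=7: holds
First hit at j=7, so smallest k = 7-4 = 3.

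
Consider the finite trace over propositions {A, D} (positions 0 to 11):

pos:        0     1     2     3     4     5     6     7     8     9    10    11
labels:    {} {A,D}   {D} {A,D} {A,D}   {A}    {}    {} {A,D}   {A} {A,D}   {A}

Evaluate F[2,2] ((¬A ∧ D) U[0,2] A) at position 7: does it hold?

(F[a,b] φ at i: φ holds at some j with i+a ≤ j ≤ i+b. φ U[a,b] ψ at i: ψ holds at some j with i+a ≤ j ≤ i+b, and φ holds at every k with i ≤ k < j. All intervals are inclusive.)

Check ((¬A ∧ D) U[0,2] A) at each j in [9,9]:
  j=9: holds
Found at j=9 → formula holds.

Yes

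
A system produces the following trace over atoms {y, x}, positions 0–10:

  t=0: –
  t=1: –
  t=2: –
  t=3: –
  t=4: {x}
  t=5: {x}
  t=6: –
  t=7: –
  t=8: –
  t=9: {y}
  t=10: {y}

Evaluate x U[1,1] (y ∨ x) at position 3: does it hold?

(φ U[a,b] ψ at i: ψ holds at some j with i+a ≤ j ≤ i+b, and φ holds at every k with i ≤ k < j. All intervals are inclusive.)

No

Need some j in [4,4] with (y ∨ x), and x at every k in [3,j-1].
  j=4: (y ∨ x) holds, but x fails at k=3 → not this j.
No j in the window works → until fails.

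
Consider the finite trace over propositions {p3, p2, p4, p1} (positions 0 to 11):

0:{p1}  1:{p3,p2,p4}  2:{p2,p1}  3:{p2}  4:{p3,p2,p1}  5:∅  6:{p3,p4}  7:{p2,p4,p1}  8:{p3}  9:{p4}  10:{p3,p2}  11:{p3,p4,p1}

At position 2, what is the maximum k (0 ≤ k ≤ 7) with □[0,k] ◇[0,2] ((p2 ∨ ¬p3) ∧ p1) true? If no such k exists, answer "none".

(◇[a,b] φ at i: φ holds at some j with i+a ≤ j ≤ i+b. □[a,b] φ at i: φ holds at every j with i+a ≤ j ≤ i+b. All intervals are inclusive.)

◇[0,2] ((p2 ∨ ¬p3) ∧ p1) must hold from j=2 onward; find where it first fails.
  j=2: holds
  j=3: holds
  j=4: holds
  j=5: holds
  j=6: holds
  j=7: holds
  j=8: fails
Holds on [2,7], so largest k = 5.

5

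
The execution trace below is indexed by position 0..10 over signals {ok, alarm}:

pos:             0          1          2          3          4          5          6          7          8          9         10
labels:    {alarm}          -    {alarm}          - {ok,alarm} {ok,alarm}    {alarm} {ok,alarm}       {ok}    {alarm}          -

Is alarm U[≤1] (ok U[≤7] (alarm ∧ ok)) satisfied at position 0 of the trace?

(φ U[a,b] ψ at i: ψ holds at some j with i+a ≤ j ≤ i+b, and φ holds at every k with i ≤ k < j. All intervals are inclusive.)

No

Need some j in [0,1] with (ok U[≤7] (alarm ∧ ok)), and alarm at every k in [0,j-1].
  j=0: (ok U[≤7] (alarm ∧ ok)) — fails.
  j=1: (ok U[≤7] (alarm ∧ ok)) — fails.
No j in the window works → until fails.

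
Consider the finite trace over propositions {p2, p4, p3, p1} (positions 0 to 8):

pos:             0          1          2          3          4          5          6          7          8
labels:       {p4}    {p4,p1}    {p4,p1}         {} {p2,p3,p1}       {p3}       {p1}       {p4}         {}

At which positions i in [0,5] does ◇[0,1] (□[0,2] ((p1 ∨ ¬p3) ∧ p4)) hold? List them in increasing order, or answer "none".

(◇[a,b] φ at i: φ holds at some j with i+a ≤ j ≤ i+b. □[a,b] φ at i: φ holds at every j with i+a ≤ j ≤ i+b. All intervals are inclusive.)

0

Evaluate at each i in [0,5]:
  i=0: ✓ (witness j=0)
  i=1: ✗ (none in [1,2])
  i=2: ✗ (none in [2,3])
  i=3: ✗ (none in [3,4])
  i=4: ✗ (none in [4,5])
  i=5: ✗ (none in [5,6])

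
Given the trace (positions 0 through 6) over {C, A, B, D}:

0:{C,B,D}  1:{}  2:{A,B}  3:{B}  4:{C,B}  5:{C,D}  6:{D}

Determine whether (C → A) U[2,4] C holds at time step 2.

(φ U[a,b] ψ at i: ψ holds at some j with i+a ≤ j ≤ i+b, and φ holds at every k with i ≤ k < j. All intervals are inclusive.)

Holds

Need some j in [4,6] with C, and (C → A) at every k in [2,j-1].
  j=4: C holds; (C → A) holds at every k in [2,3] → satisfied.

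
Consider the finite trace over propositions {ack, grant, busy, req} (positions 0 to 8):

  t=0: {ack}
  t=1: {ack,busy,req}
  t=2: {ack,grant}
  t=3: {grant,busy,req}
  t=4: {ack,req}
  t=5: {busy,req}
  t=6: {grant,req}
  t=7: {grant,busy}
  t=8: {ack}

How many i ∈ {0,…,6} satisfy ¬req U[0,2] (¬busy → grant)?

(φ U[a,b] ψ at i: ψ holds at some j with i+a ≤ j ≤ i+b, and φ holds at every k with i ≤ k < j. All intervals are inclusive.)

Evaluate at each i in [0,6]:
  i=0: ✓ (rhs at j=1; lhs holds on [0,0])
  i=1: ✓ (rhs at j=1)
  i=2: ✓ (rhs at j=2)
  i=3: ✓ (rhs at j=3)
  i=4: ✗ (lhs fails at k=4 before rhs at j=5)
  i=5: ✓ (rhs at j=5)
  i=6: ✓ (rhs at j=6)
Positions where it holds: {0, 1, 2, 3, 5, 6} → 6.

6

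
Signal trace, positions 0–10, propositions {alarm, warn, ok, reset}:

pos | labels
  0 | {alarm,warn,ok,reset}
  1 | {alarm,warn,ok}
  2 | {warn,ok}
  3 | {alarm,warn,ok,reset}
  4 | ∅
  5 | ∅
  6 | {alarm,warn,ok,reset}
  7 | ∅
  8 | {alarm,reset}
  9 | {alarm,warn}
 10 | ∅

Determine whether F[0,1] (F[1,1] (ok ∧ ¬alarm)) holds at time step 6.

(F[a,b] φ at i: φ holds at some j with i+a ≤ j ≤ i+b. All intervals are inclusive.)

Does not hold

Check F[1,1] (ok ∧ ¬alarm) at each j in [6,7]:
  j=6: fails (none in [7,7])
  j=7: fails (none in [8,8])
No position in the window satisfies it → formula fails.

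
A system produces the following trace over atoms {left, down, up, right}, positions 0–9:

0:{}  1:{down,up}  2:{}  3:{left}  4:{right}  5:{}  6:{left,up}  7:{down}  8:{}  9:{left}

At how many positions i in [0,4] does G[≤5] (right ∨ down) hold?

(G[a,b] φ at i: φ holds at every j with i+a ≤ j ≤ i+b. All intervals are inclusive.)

0

Evaluate at each i in [0,4]:
  i=0: ✗ (fails at j=0)
  i=1: ✗ (fails at j=2)
  i=2: ✗ (fails at j=2)
  i=3: ✗ (fails at j=3)
  i=4: ✗ (fails at j=5)
Positions where it holds: {} → 0.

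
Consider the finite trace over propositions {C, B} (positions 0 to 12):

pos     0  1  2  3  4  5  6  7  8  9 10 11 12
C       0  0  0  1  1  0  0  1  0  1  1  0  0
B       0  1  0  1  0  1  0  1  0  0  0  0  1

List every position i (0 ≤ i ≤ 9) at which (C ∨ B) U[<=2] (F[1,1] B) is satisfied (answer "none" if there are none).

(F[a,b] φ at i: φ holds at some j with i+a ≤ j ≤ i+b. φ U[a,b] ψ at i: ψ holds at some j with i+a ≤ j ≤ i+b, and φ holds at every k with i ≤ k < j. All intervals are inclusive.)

Evaluate at each i in [0,9]:
  i=0: ✓ (rhs at j=0)
  i=1: ✓ (rhs at j=2; lhs holds on [1,1])
  i=2: ✓ (rhs at j=2)
  i=3: ✓ (rhs at j=4; lhs holds on [3,3])
  i=4: ✓ (rhs at j=4)
  i=5: ✓ (rhs at j=6; lhs holds on [5,5])
  i=6: ✓ (rhs at j=6)
  i=7: ✗ (no rhs in [7,9])
  i=8: ✗ (no rhs in [8,10])
  i=9: ✓ (rhs at j=11; lhs holds on [9,10])

0, 1, 2, 3, 4, 5, 6, 9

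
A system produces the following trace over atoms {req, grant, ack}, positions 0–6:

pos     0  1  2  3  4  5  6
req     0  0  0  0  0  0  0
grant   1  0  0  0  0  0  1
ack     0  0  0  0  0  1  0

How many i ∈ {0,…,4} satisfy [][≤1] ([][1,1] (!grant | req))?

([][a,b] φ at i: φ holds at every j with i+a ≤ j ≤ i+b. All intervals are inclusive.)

4

Evaluate at each i in [0,4]:
  i=0: ✓ (all of [0,1])
  i=1: ✓ (all of [1,2])
  i=2: ✓ (all of [2,3])
  i=3: ✓ (all of [3,4])
  i=4: ✗ (fails at j=5)
Positions where it holds: {0, 1, 2, 3} → 4.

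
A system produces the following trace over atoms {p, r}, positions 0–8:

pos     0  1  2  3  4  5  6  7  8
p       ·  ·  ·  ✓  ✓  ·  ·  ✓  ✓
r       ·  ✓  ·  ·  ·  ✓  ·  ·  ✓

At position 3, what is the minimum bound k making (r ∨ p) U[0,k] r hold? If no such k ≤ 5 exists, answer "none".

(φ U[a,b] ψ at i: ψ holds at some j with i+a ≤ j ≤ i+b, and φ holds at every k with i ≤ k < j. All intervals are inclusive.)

2

Need earliest j ≥ 3 with r, and (r ∨ p) at every k in [3,j-1].
  j=3: rhs fails.
  j=4: rhs fails.
  j=5: rhs holds; lhs holds on [3,4]. k = 2.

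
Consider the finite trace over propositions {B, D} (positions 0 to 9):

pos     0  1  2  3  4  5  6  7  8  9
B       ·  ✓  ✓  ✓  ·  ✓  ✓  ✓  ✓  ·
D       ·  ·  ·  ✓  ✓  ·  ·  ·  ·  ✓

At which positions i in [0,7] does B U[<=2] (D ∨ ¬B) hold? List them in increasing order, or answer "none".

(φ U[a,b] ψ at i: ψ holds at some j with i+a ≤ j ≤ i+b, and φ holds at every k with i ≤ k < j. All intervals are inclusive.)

Evaluate at each i in [0,7]:
  i=0: ✓ (rhs at j=0)
  i=1: ✓ (rhs at j=3; lhs holds on [1,2])
  i=2: ✓ (rhs at j=3; lhs holds on [2,2])
  i=3: ✓ (rhs at j=3)
  i=4: ✓ (rhs at j=4)
  i=5: ✗ (no rhs in [5,7])
  i=6: ✗ (no rhs in [6,8])
  i=7: ✓ (rhs at j=9; lhs holds on [7,8])

0, 1, 2, 3, 4, 7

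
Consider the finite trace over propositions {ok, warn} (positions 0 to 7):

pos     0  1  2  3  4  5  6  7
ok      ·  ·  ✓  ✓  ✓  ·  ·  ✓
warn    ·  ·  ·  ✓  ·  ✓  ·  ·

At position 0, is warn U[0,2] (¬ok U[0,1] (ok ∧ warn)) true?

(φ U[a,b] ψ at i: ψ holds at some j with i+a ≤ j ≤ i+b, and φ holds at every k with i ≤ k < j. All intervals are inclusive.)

Need some j in [0,2] with (¬ok U[0,1] (ok ∧ warn)), and warn at every k in [0,j-1].
  j=0: (¬ok U[0,1] (ok ∧ warn)) — fails.
  j=1: (¬ok U[0,1] (ok ∧ warn)) — fails.
  j=2: (¬ok U[0,1] (ok ∧ warn)) — fails.
No j in the window works → until fails.

False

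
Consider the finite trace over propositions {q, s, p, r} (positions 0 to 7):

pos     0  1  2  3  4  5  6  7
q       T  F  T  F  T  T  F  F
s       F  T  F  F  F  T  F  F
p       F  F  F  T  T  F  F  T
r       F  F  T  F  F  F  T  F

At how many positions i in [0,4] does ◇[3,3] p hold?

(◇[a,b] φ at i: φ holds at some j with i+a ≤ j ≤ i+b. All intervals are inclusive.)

3

Evaluate at each i in [0,4]:
  i=0: ✓ (witness j=3)
  i=1: ✓ (witness j=4)
  i=2: ✗ (none in [5,5])
  i=3: ✗ (none in [6,6])
  i=4: ✓ (witness j=7)
Positions where it holds: {0, 1, 4} → 3.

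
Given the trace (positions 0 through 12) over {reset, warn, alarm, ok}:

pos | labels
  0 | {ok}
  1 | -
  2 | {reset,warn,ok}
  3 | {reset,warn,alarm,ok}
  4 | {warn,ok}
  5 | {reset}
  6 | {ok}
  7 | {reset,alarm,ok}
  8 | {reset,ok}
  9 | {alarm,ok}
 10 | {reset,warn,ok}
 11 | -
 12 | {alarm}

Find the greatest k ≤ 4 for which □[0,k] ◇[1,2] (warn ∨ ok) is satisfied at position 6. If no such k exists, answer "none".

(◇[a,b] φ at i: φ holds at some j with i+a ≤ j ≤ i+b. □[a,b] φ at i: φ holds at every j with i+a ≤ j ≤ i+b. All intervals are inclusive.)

3

◇[1,2] (warn ∨ ok) must hold from j=6 onward; find where it first fails.
  j=6: holds
  j=7: holds
  j=8: holds
  j=9: holds
  j=10: fails
Holds on [6,9], so largest k = 3.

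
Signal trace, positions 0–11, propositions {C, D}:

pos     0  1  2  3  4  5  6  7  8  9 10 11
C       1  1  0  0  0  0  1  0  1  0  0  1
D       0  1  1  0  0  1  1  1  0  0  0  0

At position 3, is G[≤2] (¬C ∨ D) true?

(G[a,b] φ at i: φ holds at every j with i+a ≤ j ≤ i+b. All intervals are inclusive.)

Yes

Check (¬C ∨ D) at every j in [3,5]:
  j=3: true
  j=4: true
  j=5: true
All positions satisfy it → formula holds.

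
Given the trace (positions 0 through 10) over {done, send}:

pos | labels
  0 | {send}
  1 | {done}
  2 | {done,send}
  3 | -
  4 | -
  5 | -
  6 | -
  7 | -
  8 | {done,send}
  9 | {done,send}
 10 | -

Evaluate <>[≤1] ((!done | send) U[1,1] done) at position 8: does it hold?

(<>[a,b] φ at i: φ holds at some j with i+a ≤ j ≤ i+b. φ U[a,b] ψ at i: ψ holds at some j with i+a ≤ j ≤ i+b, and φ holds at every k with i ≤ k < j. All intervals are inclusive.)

Check ((!done | send) U[1,1] done) at each j in [8,9]:
  j=8: holds
  j=9: fails
Found at j=8 → formula holds.

Yes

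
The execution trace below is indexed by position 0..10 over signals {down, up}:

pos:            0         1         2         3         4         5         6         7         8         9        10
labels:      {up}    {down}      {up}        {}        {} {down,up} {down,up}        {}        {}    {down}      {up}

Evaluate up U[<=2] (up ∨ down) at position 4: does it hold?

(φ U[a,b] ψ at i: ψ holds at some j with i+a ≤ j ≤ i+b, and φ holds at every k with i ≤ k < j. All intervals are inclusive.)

False

Need some j in [4,6] with (up ∨ down), and up at every k in [4,j-1].
  j=4: (up ∨ down) false.
  j=5: (up ∨ down) holds, but up fails at k=4 → not this j.
  j=6: (up ∨ down) holds, but up fails at k=4 → not this j.
No j in the window works → until fails.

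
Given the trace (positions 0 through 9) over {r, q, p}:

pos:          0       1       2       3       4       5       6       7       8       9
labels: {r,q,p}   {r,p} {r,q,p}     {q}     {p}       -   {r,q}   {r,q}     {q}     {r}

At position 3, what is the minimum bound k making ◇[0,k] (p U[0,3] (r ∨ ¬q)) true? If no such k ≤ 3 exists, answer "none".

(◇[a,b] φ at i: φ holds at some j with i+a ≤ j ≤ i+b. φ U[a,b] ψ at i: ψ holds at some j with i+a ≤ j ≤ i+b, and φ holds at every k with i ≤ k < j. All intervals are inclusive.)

1

Scan j = 3,4,… for (p U[0,3] (r ∨ ¬q)):
  j=3: fails
  j=4: holds
First hit at j=4, so smallest k = 4-3 = 1.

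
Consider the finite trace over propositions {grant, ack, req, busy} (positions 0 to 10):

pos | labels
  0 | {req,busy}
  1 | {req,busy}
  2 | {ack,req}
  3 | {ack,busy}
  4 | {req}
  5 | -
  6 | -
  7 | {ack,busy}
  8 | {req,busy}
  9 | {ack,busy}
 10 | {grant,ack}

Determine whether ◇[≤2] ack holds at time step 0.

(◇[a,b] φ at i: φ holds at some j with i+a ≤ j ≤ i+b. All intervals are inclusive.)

Yes

Check ack at each j in [0,2]:
  j=0: false
  j=1: false
  j=2: true
Found at j=2 → formula holds.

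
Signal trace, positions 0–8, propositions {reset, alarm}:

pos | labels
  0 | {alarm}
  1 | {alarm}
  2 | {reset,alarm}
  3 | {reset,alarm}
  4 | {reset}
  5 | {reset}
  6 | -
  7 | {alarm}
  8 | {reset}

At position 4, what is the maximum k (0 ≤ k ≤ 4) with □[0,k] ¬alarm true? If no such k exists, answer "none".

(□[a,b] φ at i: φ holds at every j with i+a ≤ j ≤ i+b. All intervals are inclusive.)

2

¬alarm must hold from j=4 onward; find where it first fails.
  j=4: holds
  j=5: holds
  j=6: holds
  j=7: fails
Holds on [4,6], so largest k = 2.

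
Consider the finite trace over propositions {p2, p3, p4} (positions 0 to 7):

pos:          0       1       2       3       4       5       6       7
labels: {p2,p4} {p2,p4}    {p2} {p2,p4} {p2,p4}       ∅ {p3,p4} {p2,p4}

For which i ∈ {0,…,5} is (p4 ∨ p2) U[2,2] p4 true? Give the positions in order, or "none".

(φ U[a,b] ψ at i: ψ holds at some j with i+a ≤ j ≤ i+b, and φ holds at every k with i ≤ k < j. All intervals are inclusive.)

1, 2

Evaluate at each i in [0,5]:
  i=0: ✗ (no rhs in [2,2])
  i=1: ✓ (rhs at j=3; lhs holds on [1,2])
  i=2: ✓ (rhs at j=4; lhs holds on [2,3])
  i=3: ✗ (no rhs in [5,5])
  i=4: ✗ (lhs fails at k=5 before rhs at j=6)
  i=5: ✗ (lhs fails at k=5 before rhs at j=7)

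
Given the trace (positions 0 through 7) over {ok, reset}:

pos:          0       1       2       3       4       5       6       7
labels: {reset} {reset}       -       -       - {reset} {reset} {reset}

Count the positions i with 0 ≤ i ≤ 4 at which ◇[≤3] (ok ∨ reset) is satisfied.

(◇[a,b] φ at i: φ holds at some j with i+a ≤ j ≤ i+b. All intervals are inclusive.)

5

Evaluate at each i in [0,4]:
  i=0: ✓ (witness j=0)
  i=1: ✓ (witness j=1)
  i=2: ✓ (witness j=5)
  i=3: ✓ (witness j=5)
  i=4: ✓ (witness j=5)
Positions where it holds: {0, 1, 2, 3, 4} → 5.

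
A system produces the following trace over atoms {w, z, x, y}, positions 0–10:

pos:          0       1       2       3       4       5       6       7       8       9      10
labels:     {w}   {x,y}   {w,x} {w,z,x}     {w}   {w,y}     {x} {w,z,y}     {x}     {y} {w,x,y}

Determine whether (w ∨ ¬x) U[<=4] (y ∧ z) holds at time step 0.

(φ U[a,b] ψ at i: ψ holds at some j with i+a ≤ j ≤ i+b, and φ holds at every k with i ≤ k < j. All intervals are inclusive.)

Need some j in [0,4] with (y ∧ z), and (w ∨ ¬x) at every k in [0,j-1].
  j=0: (y ∧ z) false.
  j=1: (y ∧ z) false.
  j=2: (y ∧ z) false.
  j=3: (y ∧ z) false.
  j=4: (y ∧ z) false.
No j in the window works → until fails.

Does not hold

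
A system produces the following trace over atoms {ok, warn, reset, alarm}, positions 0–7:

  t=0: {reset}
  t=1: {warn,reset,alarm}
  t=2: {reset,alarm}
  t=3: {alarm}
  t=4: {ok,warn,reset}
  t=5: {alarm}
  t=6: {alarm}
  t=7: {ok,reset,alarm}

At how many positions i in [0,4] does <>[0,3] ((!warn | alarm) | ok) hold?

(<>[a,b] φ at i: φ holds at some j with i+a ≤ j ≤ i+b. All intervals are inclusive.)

Evaluate at each i in [0,4]:
  i=0: ✓ (witness j=0)
  i=1: ✓ (witness j=1)
  i=2: ✓ (witness j=2)
  i=3: ✓ (witness j=3)
  i=4: ✓ (witness j=4)
Positions where it holds: {0, 1, 2, 3, 4} → 5.

5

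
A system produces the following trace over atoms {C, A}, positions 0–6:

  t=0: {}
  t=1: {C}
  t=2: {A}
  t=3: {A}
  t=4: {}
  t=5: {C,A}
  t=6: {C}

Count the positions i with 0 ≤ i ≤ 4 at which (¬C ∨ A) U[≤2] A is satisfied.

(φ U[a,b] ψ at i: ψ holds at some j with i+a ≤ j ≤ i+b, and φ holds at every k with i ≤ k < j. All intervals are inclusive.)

3

Evaluate at each i in [0,4]:
  i=0: ✗ (lhs fails at k=1 before rhs at j=2)
  i=1: ✗ (lhs fails at k=1 before rhs at j=2)
  i=2: ✓ (rhs at j=2)
  i=3: ✓ (rhs at j=3)
  i=4: ✓ (rhs at j=5; lhs holds on [4,4])
Positions where it holds: {2, 3, 4} → 3.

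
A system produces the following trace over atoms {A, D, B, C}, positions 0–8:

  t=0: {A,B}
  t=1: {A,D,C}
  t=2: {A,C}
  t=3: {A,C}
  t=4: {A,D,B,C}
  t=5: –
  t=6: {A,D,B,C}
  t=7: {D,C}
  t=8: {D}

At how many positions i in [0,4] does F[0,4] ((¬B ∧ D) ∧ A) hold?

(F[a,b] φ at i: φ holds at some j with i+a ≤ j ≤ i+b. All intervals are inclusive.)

2

Evaluate at each i in [0,4]:
  i=0: ✓ (witness j=1)
  i=1: ✓ (witness j=1)
  i=2: ✗ (none in [2,6])
  i=3: ✗ (none in [3,7])
  i=4: ✗ (none in [4,8])
Positions where it holds: {0, 1} → 2.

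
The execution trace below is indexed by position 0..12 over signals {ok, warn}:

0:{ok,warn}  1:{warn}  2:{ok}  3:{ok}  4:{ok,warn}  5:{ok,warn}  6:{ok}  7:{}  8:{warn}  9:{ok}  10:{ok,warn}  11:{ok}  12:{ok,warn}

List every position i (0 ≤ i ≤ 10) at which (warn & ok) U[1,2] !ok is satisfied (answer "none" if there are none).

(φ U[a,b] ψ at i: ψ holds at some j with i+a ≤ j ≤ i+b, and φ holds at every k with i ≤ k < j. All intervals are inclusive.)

0

Evaluate at each i in [0,10]:
  i=0: ✓ (rhs at j=1; lhs holds on [0,0])
  i=1: ✗ (no rhs in [2,3])
  i=2: ✗ (no rhs in [3,4])
  i=3: ✗ (no rhs in [4,5])
  i=4: ✗ (no rhs in [5,6])
  i=5: ✗ (lhs fails at k=6 before rhs at j=7)
  i=6: ✗ (lhs fails at k=6 before rhs at j=7)
  i=7: ✗ (lhs fails at k=7 before rhs at j=8)
  i=8: ✗ (no rhs in [9,10])
  i=9: ✗ (no rhs in [10,11])
  i=10: ✗ (no rhs in [11,12])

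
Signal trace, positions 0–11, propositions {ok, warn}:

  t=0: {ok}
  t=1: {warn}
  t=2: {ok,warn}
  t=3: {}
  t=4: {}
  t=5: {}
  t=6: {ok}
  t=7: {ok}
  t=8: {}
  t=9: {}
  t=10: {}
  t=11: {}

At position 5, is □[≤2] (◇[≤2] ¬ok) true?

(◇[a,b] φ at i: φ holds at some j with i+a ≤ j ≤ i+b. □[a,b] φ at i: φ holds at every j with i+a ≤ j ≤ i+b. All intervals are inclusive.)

Holds

Check ◇[≤2] ¬ok at every j in [5,7]:
  j=5: holds (witness at 5)
  j=6: holds (witness at 8)
  j=7: holds (witness at 8)
All positions satisfy it → formula holds.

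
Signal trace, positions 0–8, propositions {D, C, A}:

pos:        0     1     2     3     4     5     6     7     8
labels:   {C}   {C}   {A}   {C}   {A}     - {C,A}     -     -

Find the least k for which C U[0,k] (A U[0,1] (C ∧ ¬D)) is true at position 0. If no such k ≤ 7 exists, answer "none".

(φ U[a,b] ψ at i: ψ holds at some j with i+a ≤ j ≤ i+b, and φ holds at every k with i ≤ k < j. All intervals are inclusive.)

0

Need earliest j ≥ 0 with (A U[0,1] (C ∧ ¬D)), and C at every k in [0,j-1].
  j=0: rhs holds (empty prefix). k = 0.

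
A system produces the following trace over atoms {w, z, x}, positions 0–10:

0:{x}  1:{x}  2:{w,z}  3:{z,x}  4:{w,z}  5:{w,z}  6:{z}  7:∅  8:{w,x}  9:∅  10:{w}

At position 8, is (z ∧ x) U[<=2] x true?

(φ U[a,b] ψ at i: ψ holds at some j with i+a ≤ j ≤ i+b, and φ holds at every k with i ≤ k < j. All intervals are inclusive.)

True

Need some j in [8,10] with x, and (z ∧ x) at every k in [8,j-1].
  j=8: x holds; no prefix to check → satisfied.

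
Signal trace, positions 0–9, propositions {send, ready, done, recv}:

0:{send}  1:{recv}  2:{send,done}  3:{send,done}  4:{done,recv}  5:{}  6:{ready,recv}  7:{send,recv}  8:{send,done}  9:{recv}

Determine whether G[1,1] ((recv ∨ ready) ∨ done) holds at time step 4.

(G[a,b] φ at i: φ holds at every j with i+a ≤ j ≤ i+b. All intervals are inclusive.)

No

Check ((recv ∨ ready) ∨ done) at every j in [5,5]:
  j=5: false
Fails at j=5 → formula fails.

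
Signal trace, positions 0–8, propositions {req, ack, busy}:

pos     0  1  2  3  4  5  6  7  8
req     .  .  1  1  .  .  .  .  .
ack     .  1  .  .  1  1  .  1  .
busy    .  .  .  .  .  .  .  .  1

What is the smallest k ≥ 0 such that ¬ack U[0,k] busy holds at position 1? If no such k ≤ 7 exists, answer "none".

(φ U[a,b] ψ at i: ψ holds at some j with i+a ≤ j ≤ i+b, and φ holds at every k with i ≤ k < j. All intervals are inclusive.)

Need earliest j ≥ 1 with busy, and ¬ack at every k in [1,j-1].
  j=1: rhs fails.
  j=2: rhs fails.
  j=3: rhs fails.
  j=4: rhs fails.
  j=5: rhs fails.
  j=6: rhs fails.
  j=7: rhs fails.
  j=8: rhs holds but lhs fails at k=1.
No witness within the range → none.

none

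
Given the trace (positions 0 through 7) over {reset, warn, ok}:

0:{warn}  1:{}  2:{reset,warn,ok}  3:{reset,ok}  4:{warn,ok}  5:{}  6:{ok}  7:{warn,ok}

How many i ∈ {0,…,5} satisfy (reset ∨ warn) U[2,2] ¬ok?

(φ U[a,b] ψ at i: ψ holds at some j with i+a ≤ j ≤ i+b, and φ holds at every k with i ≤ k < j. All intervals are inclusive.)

Evaluate at each i in [0,5]:
  i=0: ✗ (no rhs in [2,2])
  i=1: ✗ (no rhs in [3,3])
  i=2: ✗ (no rhs in [4,4])
  i=3: ✓ (rhs at j=5; lhs holds on [3,4])
  i=4: ✗ (no rhs in [6,6])
  i=5: ✗ (no rhs in [7,7])
Positions where it holds: {3} → 1.

1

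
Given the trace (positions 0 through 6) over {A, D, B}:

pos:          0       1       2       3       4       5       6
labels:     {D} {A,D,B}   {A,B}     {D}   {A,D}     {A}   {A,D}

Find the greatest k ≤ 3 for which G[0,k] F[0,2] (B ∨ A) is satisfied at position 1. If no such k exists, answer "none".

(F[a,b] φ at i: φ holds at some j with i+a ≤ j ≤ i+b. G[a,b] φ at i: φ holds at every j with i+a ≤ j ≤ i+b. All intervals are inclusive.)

3

F[0,2] (B ∨ A) must hold from j=1 onward; find where it first fails.
  j=1: holds
  j=2: holds
  j=3: holds
  j=4: holds
Holds through j=4; largest k = 3.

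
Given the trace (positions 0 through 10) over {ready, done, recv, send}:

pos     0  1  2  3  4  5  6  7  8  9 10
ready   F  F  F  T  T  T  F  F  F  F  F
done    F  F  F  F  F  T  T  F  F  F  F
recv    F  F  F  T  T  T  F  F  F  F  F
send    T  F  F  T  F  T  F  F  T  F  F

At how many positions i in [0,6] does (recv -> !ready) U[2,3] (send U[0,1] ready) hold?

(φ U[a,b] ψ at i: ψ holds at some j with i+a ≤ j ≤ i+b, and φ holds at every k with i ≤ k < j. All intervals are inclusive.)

2

Evaluate at each i in [0,6]:
  i=0: ✓ (rhs at j=3; lhs holds on [0,2])
  i=1: ✓ (rhs at j=3; lhs holds on [1,2])
  i=2: ✗ (lhs fails at k=3 before rhs at j=4)
  i=3: ✗ (lhs fails at k=3 before rhs at j=5)
  i=4: ✗ (no rhs in [6,7])
  i=5: ✗ (no rhs in [7,8])
  i=6: ✗ (no rhs in [8,9])
Positions where it holds: {0, 1} → 2.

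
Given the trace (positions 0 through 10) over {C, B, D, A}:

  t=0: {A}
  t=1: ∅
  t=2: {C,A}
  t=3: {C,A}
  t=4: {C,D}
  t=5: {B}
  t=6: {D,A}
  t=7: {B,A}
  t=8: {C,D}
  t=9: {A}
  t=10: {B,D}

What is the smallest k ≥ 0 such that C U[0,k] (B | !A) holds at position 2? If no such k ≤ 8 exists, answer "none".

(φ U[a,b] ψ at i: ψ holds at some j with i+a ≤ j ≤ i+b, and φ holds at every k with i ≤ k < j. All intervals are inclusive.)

Need earliest j ≥ 2 with (B | !A), and C at every k in [2,j-1].
  j=2: rhs fails.
  j=3: rhs fails.
  j=4: rhs holds; lhs holds on [2,3]. k = 2.

2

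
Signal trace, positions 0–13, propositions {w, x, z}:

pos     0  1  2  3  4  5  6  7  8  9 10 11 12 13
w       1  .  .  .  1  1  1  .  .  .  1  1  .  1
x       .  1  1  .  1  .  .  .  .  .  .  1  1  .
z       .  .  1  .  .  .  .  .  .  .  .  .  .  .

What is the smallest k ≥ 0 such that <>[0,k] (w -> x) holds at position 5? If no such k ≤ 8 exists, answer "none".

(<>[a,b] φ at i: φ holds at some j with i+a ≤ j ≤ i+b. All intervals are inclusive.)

2

Scan j = 5,6,… for (w -> x):
  j=5: fails
  j=6: fails
  j=7: holds
First hit at j=7, so smallest k = 7-5 = 2.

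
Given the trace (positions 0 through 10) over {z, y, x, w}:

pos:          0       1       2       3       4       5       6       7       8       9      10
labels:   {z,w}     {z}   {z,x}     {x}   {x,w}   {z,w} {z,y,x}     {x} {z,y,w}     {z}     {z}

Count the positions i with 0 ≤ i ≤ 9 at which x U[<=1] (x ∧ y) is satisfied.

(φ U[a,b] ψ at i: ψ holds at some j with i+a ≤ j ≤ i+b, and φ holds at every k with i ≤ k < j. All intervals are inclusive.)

1

Evaluate at each i in [0,9]:
  i=0: ✗ (no rhs in [0,1])
  i=1: ✗ (no rhs in [1,2])
  i=2: ✗ (no rhs in [2,3])
  i=3: ✗ (no rhs in [3,4])
  i=4: ✗ (no rhs in [4,5])
  i=5: ✗ (lhs fails at k=5 before rhs at j=6)
  i=6: ✓ (rhs at j=6)
  i=7: ✗ (no rhs in [7,8])
  i=8: ✗ (no rhs in [8,9])
  i=9: ✗ (no rhs in [9,10])
Positions where it holds: {6} → 1.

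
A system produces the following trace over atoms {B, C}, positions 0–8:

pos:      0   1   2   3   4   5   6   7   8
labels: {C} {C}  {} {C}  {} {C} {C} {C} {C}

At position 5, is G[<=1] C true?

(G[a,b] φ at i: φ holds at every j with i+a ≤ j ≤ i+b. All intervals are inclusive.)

Holds

Check C at every j in [5,6]:
  j=5: true
  j=6: true
All positions satisfy it → formula holds.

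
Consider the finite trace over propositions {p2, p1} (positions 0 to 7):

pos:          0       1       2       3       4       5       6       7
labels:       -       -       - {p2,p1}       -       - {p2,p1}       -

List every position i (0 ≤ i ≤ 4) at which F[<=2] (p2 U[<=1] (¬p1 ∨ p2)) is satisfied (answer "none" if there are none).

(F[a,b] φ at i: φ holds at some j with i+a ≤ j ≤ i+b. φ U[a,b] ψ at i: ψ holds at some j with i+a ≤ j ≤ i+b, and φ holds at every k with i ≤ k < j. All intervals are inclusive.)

0, 1, 2, 3, 4

Evaluate at each i in [0,4]:
  i=0: ✓ (witness j=0)
  i=1: ✓ (witness j=1)
  i=2: ✓ (witness j=2)
  i=3: ✓ (witness j=3)
  i=4: ✓ (witness j=4)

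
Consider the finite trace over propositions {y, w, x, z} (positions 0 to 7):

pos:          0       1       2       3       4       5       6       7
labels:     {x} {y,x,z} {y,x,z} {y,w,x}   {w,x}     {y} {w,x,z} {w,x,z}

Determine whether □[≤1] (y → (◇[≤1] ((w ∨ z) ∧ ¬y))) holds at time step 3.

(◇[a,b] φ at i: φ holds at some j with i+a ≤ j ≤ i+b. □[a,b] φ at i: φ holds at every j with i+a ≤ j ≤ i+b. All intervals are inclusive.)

Check (y → (◇[≤1] ((w ∨ z) ∧ ¬y))) at every j in [3,4]:
  j=3: antecedent true; consequent holds (witness at 4) → ✓
  j=4: antecedent false → ✓
All positions satisfy it → formula holds.

True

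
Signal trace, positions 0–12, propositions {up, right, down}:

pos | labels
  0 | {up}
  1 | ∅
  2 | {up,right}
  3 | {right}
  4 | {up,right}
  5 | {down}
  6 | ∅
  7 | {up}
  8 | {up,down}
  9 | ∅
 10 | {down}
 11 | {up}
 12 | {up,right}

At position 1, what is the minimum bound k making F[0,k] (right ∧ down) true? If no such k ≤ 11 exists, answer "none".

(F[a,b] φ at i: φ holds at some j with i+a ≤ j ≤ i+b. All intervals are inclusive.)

Scan j = 1,2,… for (right ∧ down):
  j=1: fails
  j=2: fails
  j=3: fails
  j=4: fails
  j=5: fails
  j=6: fails
  j=7: fails
  j=8: fails
  j=9: fails
  j=10: fails
  j=11: fails
  j=12: fails
No j in [1,12] satisfies it → none.

none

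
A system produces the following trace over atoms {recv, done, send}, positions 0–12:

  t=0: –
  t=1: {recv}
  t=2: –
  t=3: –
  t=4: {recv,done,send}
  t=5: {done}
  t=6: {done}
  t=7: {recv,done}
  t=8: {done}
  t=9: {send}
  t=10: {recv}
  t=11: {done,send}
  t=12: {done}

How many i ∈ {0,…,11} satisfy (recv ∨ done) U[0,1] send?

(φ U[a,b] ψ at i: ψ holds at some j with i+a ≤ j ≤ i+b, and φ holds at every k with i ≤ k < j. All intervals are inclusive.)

5

Evaluate at each i in [0,11]:
  i=0: ✗ (no rhs in [0,1])
  i=1: ✗ (no rhs in [1,2])
  i=2: ✗ (no rhs in [2,3])
  i=3: ✗ (lhs fails at k=3 before rhs at j=4)
  i=4: ✓ (rhs at j=4)
  i=5: ✗ (no rhs in [5,6])
  i=6: ✗ (no rhs in [6,7])
  i=7: ✗ (no rhs in [7,8])
  i=8: ✓ (rhs at j=9; lhs holds on [8,8])
  i=9: ✓ (rhs at j=9)
  i=10: ✓ (rhs at j=11; lhs holds on [10,10])
  i=11: ✓ (rhs at j=11)
Positions where it holds: {4, 8, 9, 10, 11} → 5.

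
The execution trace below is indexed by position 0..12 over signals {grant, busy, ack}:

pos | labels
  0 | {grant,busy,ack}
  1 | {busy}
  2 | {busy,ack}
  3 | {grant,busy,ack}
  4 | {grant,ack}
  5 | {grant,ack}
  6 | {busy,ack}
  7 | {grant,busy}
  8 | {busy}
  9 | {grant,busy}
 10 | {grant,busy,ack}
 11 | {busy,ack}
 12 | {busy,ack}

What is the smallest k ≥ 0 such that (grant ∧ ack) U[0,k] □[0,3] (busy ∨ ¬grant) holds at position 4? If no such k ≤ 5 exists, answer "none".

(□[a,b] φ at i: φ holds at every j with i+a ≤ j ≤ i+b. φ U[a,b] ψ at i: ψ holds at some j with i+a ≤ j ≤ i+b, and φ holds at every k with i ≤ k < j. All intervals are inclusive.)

2

Need earliest j ≥ 4 with □[0,3] (busy ∨ ¬grant), and (grant ∧ ack) at every k in [4,j-1].
  j=4: rhs fails.
  j=5: rhs fails.
  j=6: rhs holds; lhs holds on [4,5]. k = 2.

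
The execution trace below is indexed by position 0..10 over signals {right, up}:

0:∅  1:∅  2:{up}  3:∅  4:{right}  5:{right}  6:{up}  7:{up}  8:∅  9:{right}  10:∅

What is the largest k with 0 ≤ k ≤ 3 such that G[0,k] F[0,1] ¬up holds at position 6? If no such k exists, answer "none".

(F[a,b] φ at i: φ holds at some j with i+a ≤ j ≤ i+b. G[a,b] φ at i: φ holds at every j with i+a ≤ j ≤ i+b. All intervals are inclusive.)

none

F[0,1] ¬up must hold from j=6 onward; find where it first fails.
  j=6: fails → no k works.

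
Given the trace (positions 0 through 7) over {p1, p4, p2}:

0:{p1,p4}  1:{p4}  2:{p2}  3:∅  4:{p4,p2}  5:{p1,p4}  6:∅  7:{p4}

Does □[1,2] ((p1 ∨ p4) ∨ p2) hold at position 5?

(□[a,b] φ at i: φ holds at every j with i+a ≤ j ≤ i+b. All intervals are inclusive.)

Check ((p1 ∨ p4) ∨ p2) at every j in [6,7]:
  j=6: false
  j=7: true
Fails at j=6 → formula fails.

Does not hold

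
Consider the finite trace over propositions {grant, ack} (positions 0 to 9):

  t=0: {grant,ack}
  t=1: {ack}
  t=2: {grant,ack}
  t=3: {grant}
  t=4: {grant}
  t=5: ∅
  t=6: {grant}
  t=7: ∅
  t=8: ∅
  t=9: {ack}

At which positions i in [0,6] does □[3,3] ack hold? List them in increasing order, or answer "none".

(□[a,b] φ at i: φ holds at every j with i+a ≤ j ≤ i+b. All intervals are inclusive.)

Evaluate at each i in [0,6]:
  i=0: ✗ (fails at j=3)
  i=1: ✗ (fails at j=4)
  i=2: ✗ (fails at j=5)
  i=3: ✗ (fails at j=6)
  i=4: ✗ (fails at j=7)
  i=5: ✗ (fails at j=8)
  i=6: ✓ (all of [9,9])

6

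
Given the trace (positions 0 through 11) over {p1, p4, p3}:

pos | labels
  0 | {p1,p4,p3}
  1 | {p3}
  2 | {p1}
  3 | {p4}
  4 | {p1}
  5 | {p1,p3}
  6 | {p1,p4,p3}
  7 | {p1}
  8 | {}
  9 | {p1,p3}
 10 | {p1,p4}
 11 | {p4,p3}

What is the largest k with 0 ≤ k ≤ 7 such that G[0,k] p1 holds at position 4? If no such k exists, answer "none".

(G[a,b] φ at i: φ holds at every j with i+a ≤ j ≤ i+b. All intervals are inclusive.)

p1 must hold from j=4 onward; find where it first fails.
  j=4: holds
  j=5: holds
  j=6: holds
  j=7: holds
  j=8: fails
Holds on [4,7], so largest k = 3.

3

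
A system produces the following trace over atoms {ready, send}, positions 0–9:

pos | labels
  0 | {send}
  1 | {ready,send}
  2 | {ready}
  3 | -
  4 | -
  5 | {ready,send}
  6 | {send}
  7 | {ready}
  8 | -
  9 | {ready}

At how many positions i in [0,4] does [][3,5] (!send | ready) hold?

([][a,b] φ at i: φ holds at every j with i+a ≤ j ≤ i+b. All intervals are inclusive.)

2

Evaluate at each i in [0,4]:
  i=0: ✓ (all of [3,5])
  i=1: ✗ (fails at j=6)
  i=2: ✗ (fails at j=6)
  i=3: ✗ (fails at j=6)
  i=4: ✓ (all of [7,9])
Positions where it holds: {0, 4} → 2.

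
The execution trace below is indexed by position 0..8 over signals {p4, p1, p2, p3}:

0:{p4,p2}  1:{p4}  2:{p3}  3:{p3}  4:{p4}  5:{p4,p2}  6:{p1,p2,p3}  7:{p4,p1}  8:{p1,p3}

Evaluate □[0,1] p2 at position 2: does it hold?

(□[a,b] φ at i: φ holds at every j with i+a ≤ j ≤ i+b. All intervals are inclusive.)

Check p2 at every j in [2,3]:
  j=2: false
  j=3: false
Fails at j=2 → formula fails.

No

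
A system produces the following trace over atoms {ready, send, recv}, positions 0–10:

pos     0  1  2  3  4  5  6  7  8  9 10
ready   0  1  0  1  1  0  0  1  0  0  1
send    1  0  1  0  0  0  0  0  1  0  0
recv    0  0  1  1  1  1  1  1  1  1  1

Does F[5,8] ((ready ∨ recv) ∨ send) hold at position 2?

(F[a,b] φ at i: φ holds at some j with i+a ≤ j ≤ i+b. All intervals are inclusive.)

Check ((ready ∨ recv) ∨ send) at each j in [7,10]:
  j=7: true
  j=8: true
  j=9: true
  j=10: true
Found at j=7 → formula holds.

Holds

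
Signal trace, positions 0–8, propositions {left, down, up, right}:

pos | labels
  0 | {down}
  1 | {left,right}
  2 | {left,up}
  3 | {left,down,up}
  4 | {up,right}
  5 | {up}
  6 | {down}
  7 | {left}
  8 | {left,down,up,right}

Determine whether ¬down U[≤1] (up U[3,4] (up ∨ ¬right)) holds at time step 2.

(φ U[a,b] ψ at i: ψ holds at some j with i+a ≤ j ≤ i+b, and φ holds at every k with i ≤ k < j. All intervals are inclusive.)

Holds

Need some j in [2,3] with (up U[3,4] (up ∨ ¬right)), and ¬down at every k in [2,j-1].
  j=2: (up U[3,4] (up ∨ ¬right)) holds; no prefix to check → satisfied.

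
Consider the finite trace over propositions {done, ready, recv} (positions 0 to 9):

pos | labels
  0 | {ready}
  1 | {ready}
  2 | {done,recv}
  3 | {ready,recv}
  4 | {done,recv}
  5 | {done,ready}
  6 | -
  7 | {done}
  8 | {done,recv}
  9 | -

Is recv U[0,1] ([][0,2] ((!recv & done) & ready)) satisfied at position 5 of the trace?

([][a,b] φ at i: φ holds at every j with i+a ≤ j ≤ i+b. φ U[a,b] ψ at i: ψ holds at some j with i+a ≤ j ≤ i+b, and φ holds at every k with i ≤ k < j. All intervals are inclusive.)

Need some j in [5,6] with [][0,2] ((!recv & done) & ready), and recv at every k in [5,j-1].
  j=5: [][0,2] ((!recv & done) & ready) — fails at 6.
  j=6: [][0,2] ((!recv & done) & ready) — fails at 6.
No j in the window works → until fails.

False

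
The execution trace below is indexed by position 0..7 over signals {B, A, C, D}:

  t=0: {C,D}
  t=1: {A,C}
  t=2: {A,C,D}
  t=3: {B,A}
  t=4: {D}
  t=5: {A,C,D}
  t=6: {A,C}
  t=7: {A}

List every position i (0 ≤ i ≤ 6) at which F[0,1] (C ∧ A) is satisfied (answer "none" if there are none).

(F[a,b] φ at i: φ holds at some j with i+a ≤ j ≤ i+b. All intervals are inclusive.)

Evaluate at each i in [0,6]:
  i=0: ✓ (witness j=1)
  i=1: ✓ (witness j=1)
  i=2: ✓ (witness j=2)
  i=3: ✗ (none in [3,4])
  i=4: ✓ (witness j=5)
  i=5: ✓ (witness j=5)
  i=6: ✓ (witness j=6)

0, 1, 2, 4, 5, 6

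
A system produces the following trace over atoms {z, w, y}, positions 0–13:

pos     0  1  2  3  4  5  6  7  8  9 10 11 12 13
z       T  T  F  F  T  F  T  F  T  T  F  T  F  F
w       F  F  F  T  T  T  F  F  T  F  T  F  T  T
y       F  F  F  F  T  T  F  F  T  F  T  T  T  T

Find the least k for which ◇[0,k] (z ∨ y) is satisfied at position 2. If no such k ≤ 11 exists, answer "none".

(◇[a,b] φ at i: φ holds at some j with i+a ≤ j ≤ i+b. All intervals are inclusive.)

2

Scan j = 2,3,… for (z ∨ y):
  j=2: fails
  j=3: fails
  j=4: holds
First hit at j=4, so smallest k = 4-2 = 2.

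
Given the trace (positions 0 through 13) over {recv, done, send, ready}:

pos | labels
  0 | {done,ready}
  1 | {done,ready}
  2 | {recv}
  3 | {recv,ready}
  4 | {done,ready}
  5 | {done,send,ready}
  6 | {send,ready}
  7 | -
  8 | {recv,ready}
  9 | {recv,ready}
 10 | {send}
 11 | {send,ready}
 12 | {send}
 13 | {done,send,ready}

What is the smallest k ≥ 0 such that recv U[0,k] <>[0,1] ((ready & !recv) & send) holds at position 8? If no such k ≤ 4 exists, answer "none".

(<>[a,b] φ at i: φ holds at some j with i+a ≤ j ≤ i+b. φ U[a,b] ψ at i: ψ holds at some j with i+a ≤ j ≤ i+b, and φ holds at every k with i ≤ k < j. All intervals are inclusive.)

Need earliest j ≥ 8 with <>[0,1] ((ready & !recv) & send), and recv at every k in [8,j-1].
  j=8: rhs fails.
  j=9: rhs fails.
  j=10: rhs holds; lhs holds on [8,9]. k = 2.

2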